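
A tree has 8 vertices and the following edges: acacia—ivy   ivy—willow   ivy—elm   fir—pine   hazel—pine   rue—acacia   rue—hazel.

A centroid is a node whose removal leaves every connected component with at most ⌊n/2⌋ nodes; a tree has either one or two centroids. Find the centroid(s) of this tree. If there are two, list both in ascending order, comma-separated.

acacia, rue

If acacia is removed the pieces have sizes 4, 3, all ≤ ⌊8/2⌋ = 4.
rue is adjacent to acacia and is also a centroid (the largest component after removing it is likewise 4).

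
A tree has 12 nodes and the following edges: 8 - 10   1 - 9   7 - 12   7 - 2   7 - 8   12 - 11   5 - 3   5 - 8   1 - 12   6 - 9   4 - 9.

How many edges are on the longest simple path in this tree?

A longest path is 3–5–8–7–12–1–9–6, with 7 edges.

7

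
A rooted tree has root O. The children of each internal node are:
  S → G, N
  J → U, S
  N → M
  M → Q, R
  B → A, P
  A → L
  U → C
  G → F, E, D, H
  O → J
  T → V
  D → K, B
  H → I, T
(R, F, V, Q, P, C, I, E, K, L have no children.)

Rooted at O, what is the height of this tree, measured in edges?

7

L sits deepest: O – J – S – G – D – B – A – L — 7 edges from the root.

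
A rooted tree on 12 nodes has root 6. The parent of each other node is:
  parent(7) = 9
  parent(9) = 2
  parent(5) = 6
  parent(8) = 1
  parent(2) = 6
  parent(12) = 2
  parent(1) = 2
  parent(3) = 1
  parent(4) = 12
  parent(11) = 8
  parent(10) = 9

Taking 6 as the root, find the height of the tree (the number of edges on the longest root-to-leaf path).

The longest root-to-leaf path is 6 → 2 → 1 → 8 → 11 (4 edges).

4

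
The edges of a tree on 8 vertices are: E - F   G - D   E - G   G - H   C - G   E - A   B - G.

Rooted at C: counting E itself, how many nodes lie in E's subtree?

3

The subtree rooted at E contains: E, A, F — 3 nodes.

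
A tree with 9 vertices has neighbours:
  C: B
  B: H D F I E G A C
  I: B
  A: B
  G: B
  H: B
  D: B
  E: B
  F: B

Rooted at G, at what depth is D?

2

Path from G to D: G → B → D, which has 2 edges.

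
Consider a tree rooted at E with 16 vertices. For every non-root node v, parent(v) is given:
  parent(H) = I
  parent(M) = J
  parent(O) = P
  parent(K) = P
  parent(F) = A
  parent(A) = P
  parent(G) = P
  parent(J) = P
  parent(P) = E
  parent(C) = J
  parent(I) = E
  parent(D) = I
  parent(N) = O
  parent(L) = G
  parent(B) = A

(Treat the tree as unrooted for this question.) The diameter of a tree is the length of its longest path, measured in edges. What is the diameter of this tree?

BFS from M reaches H last, at distance 5; BFS from H confirms no node is farther.
Path: M – J – P – E – I – H.

5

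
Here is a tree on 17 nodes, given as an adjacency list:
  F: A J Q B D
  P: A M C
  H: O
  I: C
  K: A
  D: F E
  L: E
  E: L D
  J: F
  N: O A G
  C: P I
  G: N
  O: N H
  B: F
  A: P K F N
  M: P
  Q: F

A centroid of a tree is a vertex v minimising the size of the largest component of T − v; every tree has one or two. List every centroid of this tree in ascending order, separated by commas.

A

Removing A splits the tree into components of sizes 7, 4, 4, 1; the largest is 7 ≤ ⌊17/2⌋ = 8.
No neighbour of A does as well, so A is the unique centroid.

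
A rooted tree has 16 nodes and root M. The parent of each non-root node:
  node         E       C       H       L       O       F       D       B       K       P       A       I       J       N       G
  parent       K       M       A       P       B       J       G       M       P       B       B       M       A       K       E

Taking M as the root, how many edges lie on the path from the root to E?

4

M–B–P–K–E — 4 edges.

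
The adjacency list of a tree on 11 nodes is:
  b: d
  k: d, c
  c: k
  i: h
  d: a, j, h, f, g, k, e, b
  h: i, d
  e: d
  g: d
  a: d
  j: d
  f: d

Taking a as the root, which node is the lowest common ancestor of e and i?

d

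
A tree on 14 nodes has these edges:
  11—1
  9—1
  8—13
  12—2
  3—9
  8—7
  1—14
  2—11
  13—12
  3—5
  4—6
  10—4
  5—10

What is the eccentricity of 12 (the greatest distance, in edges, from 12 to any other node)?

The node farthest from 12 is 6, via 12–2–11–1–9–3–5–10–4–6 — 9 edges.

9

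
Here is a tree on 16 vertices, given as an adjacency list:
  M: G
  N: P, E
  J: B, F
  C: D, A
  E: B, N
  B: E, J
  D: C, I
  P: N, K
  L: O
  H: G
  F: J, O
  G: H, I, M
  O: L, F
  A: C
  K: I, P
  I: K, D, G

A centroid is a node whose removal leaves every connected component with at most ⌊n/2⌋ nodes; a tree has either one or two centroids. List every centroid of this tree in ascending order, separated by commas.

K, P

If P is removed the pieces have sizes 8, 7, all ≤ ⌊16/2⌋ = 8.
K is adjacent to P and is also a centroid (the largest component after removing it is likewise 8).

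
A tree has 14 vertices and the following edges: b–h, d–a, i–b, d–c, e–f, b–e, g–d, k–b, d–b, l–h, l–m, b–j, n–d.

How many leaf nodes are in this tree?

9

Degree-1 nodes: a, c, f, g, i, j, k, m, n — 9 of them.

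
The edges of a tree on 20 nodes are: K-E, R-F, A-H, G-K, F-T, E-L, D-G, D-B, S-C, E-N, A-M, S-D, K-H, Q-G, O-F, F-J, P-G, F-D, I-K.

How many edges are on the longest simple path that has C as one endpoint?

Distances from C peak at 7, attained at M.
C-S-D-G-K-H-A-M

7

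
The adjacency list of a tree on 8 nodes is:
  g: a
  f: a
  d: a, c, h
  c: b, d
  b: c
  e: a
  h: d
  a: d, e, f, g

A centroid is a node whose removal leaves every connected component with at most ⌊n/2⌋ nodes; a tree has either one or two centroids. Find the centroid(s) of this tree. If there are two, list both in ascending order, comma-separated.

If d is removed the pieces have sizes 4, 2, 1, all ≤ ⌊8/2⌋ = 4.
Its neighbour a also leaves a largest component of size 4, so both are centroids.

a, d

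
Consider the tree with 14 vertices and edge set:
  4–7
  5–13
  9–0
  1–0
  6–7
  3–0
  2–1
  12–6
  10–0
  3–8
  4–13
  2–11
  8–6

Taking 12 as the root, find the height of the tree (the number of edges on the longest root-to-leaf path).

7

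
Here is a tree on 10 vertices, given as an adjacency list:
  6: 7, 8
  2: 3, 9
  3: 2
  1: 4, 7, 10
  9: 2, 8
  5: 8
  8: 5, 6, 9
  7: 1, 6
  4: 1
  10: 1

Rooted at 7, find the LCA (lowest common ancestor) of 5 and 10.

Ancestors of 5 (toward the root): 5, 8, 6, 7.
Ancestors of 10: 10, 1, 7.
The deepest node appearing in both lists is 7.

7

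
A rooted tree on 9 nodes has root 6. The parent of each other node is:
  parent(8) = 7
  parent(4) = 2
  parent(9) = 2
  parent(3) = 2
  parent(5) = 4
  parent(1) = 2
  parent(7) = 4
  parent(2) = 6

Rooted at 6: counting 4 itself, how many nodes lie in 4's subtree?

4

The subtree rooted at 4 contains: 4, 7, 5, 8 — 4 nodes.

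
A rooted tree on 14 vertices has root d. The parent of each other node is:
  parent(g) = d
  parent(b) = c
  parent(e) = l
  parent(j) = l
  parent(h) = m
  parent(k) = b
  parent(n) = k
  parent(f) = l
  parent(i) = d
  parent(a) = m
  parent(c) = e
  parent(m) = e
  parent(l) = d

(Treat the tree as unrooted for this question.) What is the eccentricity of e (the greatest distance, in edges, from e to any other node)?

4

The node farthest from e is n, via e – c – b – k – n — 4 edges.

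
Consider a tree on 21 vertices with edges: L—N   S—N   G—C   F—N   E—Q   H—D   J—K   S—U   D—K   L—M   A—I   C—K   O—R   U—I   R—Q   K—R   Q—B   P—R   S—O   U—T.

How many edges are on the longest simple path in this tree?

Starting from H, a farthest node is A at distance 8.
One longest path: H–D–K–R–O–S–U–I–A.
So the diameter is 8.

8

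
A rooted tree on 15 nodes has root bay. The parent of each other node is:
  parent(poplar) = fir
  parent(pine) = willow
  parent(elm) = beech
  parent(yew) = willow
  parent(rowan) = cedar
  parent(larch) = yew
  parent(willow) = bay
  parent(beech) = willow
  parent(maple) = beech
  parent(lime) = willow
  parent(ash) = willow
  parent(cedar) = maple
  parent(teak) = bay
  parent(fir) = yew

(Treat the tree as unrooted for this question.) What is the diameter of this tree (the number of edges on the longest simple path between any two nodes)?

A longest path is rowan-cedar-maple-beech-willow-yew-fir-poplar, with 7 edges.

7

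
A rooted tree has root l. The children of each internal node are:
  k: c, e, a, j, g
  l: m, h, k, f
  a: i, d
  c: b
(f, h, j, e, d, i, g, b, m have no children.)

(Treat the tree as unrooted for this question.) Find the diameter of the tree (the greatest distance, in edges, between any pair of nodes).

4

Starting from b, a farthest node is d at distance 4.
One longest path: b–c–k–a–d.
So the diameter is 4.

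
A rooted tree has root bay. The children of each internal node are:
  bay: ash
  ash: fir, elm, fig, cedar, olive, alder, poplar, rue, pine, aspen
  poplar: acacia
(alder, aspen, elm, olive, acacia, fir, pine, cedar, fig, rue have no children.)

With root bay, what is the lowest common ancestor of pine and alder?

Path pine→root: pine ash bay; path alder→root: alder ash bay.
First common node: ash.

ash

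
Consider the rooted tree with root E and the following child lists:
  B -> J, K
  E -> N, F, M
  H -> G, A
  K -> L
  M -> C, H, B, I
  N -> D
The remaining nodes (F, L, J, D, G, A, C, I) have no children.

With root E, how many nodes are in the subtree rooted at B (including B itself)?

4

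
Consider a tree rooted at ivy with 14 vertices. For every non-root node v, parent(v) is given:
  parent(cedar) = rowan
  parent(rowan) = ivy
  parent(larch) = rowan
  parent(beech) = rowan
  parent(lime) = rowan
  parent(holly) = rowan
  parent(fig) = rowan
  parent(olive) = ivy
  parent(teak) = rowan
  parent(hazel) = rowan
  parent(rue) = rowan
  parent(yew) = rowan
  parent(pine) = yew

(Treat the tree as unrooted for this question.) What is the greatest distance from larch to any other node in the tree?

3

The node farthest from larch is pine (olive also at distance 3), via larch–rowan–yew–pine — 3 edges.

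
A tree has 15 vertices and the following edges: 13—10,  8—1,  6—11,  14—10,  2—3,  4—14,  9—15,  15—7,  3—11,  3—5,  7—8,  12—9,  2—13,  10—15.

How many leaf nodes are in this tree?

5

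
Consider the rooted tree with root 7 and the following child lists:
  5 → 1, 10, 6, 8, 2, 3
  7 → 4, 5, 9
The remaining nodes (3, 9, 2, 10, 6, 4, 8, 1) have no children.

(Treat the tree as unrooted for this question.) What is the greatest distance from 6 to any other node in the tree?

The node farthest from 6 is 9 (4 also at distance 3), via 6–5–7–9 — 3 edges.

3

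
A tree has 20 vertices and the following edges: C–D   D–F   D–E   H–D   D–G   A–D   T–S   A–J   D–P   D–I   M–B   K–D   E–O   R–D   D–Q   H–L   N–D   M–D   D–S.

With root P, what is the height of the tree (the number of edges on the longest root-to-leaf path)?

B sits deepest: P – D – M – B — 3 edges from the root.

3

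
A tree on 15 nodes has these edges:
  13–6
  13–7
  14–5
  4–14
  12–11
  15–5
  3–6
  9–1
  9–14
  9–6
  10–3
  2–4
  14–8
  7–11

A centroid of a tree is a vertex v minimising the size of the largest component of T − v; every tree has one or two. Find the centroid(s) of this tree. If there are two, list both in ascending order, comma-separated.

Removing 9 splits the tree into components of sizes 7, 6, 1; the largest is 7 ≤ ⌊15/2⌋ = 7.
Every other node leaves some component of size > 7, so the centroid is unique.

9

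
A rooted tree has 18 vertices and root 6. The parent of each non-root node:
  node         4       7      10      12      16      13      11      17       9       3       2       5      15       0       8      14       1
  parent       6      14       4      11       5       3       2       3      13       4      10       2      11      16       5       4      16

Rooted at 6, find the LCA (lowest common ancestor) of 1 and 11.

2

Ancestors of 1 (toward the root): 1, 16, 5, 2, 10, 4, 6.
Ancestors of 11: 11, 2, 10, 4, 6.
The deepest node appearing in both lists is 2.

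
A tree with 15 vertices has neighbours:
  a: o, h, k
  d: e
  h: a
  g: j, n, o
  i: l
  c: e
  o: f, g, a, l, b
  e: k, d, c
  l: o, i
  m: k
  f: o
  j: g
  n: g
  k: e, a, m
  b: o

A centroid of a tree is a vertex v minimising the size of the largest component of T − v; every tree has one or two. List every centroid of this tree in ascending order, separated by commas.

o

Removing o splits the tree into components of sizes 7, 3, 2, 1, 1; the largest is 7 ≤ ⌊15/2⌋ = 7.
Every other node leaves some component of size > 7, so the centroid is unique.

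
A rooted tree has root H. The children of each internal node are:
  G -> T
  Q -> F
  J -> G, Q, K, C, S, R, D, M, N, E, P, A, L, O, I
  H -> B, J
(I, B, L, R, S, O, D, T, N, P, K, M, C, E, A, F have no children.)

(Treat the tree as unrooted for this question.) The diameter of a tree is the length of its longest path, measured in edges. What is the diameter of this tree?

4

A longest path is T–G–J–H–B, with 4 edges.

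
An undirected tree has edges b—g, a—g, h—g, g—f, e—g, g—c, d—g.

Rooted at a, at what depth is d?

a – g – d — 2 edges.

2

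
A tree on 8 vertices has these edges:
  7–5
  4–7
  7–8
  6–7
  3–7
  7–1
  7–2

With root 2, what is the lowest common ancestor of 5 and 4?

7

5's ancestor chain is 5, 7, 2 and 4's is 4, 7, 2; they first meet at 7.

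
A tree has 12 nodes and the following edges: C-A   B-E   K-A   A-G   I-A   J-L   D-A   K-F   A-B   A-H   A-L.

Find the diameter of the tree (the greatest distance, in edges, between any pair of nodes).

BFS from F reaches J last, at distance 4; BFS from J confirms no node is farther.
Path: F–K–A–L–J.

4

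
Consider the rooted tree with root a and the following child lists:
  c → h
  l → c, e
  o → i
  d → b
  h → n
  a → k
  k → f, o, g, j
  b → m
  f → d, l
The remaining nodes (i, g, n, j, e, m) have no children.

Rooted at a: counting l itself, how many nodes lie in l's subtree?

5

l's subtree: {l, e, c, h, n}, size 5.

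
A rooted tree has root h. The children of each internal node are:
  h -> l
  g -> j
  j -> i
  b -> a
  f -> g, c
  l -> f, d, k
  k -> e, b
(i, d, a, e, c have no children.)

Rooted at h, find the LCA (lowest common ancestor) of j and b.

Path j→root: j g f l h; path b→root: b k l h.
First common node: l.

l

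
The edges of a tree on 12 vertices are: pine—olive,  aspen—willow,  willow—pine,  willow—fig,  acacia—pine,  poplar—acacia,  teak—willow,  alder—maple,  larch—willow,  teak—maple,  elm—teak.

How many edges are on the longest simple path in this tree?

A longest path is poplar – acacia – pine – willow – teak – maple – alder, with 6 edges.

6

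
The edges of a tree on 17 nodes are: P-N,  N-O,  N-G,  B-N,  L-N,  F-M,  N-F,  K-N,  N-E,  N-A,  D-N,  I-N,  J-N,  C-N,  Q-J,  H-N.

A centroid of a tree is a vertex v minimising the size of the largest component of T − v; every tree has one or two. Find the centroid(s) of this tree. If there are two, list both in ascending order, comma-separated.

If N is removed the pieces have sizes 2, 2, 1, 1, 1, 1, 1, 1, 1, 1, 1, 1, 1, 1, all ≤ ⌊17/2⌋ = 8.
No neighbour of N does as well, so N is the unique centroid.

N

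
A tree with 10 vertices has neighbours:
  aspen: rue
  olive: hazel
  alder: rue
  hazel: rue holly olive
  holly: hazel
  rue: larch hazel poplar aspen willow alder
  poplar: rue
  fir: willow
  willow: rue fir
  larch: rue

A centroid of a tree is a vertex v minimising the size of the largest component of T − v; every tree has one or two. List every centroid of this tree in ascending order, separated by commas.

rue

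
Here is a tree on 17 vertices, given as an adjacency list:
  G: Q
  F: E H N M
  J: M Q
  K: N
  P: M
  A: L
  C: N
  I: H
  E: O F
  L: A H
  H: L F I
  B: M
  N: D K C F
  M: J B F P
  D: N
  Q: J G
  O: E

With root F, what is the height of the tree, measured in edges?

4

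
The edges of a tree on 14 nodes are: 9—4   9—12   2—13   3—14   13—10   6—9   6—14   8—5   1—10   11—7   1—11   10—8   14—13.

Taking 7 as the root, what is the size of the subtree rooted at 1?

The subtree rooted at 1 contains: 1, 10, 8, 13, 5, 14, 2, 3, 6, 9, 4, 12 — 12 nodes.

12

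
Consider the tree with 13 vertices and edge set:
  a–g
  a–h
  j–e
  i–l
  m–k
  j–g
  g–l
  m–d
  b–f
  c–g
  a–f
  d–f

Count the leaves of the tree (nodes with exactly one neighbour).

6

Degree-1 nodes: b, c, e, h, i, k — 6 of them.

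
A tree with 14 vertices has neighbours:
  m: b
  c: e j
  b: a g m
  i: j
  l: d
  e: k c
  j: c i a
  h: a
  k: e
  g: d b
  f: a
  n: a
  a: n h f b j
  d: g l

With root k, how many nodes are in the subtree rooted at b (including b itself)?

5

b's subtree: {b, g, m, d, l}, size 5.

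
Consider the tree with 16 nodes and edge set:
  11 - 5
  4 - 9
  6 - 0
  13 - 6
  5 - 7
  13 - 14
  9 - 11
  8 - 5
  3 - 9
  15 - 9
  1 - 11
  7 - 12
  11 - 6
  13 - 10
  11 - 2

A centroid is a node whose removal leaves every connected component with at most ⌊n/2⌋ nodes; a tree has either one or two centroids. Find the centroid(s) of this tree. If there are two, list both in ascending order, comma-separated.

If 11 is removed the pieces have sizes 5, 4, 4, 1, 1, all ≤ ⌊16/2⌋ = 8.
Every other node leaves some component of size > 8, so the centroid is unique.

11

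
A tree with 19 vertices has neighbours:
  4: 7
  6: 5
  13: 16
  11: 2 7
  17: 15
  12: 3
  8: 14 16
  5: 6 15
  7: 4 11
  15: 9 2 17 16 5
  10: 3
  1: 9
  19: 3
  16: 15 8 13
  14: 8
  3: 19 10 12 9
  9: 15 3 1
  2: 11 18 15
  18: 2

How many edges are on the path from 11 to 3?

4

11–2–15–9–3: 4 edges.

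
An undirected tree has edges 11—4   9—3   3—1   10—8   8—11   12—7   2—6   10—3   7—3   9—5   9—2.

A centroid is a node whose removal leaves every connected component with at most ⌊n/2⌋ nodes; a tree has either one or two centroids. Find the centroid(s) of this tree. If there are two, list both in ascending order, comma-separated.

3

If 3 is removed the pieces have sizes 4, 4, 2, 1, all ≤ ⌊12/2⌋ = 6.
No neighbour of 3 does as well, so 3 is the unique centroid.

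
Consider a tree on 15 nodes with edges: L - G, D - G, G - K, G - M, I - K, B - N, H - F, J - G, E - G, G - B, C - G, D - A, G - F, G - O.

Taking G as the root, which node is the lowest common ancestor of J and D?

G

Ancestors of J (toward the root): J, G.
Ancestors of D: D, G.
The deepest node appearing in both lists is G.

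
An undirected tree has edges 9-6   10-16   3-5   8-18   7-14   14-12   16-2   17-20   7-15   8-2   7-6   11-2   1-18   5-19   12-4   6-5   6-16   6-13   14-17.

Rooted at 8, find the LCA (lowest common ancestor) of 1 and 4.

8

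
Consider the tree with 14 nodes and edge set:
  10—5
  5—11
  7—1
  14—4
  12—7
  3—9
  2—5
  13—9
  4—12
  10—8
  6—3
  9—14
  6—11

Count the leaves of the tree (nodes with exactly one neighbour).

4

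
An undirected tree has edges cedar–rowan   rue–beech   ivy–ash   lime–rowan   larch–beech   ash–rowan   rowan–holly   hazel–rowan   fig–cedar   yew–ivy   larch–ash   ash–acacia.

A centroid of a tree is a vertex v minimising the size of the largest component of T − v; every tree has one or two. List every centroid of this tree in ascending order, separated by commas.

Removing ash splits the tree into components of sizes 6, 3, 2, 1; the largest is 6 ≤ ⌊13/2⌋ = 6.
Every other node leaves some component of size > 6, so the centroid is unique.

ash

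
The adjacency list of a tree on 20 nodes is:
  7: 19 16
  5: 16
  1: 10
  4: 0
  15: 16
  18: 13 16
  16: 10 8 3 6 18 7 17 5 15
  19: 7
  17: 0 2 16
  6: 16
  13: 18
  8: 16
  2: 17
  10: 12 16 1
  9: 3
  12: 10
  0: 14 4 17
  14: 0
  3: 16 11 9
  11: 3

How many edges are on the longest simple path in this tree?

5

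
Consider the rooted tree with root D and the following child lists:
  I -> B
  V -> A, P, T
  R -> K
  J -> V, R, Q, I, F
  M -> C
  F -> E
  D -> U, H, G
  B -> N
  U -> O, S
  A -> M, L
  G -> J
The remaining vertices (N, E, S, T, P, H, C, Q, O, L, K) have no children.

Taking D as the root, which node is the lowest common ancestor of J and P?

J's ancestor chain is J, G, D and P's is P, V, J, G, D; they first meet at J.

J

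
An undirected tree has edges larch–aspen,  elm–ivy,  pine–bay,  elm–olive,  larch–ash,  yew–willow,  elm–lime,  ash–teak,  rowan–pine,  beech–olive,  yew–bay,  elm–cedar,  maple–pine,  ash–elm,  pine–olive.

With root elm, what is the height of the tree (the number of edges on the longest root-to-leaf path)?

5

willow sits deepest: elm–olive–pine–bay–yew–willow — 5 edges from the root.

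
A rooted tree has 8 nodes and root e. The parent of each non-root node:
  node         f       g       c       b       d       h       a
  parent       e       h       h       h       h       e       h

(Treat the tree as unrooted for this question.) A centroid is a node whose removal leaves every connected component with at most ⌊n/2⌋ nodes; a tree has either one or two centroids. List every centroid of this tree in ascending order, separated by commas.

h

Delete h: the remaining components have sizes 2, 1, 1, 1, 1, 1. Max 2 ≤ 4, so h is a centroid.
No neighbour of h does as well, so h is the unique centroid.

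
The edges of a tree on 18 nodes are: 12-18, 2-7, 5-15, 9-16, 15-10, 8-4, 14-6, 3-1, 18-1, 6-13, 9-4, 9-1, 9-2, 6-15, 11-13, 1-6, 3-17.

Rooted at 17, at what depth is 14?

Climbing from 14 to the root: 14 – 6 – 1 – 3 – 17. That's 4 steps.

4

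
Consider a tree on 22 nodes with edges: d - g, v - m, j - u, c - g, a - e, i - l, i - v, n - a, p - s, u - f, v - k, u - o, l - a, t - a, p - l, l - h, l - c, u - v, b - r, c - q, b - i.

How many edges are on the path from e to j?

6

Walking from e: e – a – l – i – v – u – j. Length 6.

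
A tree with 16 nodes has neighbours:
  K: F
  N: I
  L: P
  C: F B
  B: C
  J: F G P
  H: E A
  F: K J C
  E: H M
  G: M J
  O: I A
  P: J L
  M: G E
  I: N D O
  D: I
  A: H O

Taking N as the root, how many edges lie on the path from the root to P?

Climbing from P to the root: P → J → G → M → E → H → A → O → I → N. That's 9 steps.

9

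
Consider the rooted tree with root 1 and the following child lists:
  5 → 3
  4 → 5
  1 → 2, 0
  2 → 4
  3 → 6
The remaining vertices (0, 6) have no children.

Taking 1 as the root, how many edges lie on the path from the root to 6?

5

Climbing from 6 to the root: 6 – 3 – 5 – 4 – 2 – 1. That's 5 steps.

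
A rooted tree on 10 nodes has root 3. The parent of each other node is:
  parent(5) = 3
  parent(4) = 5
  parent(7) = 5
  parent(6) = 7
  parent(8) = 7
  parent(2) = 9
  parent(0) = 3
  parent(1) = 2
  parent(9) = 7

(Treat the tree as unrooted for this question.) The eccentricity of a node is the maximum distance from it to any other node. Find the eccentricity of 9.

The node farthest from 9 is 0, via 9-7-5-3-0 — 4 edges.

4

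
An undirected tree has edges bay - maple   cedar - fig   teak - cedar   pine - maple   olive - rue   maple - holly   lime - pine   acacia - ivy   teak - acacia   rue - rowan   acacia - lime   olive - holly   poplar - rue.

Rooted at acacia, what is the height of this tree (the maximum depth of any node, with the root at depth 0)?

The longest root-to-leaf path is acacia–lime–pine–maple–holly–olive–rue–poplar (7 edges).

7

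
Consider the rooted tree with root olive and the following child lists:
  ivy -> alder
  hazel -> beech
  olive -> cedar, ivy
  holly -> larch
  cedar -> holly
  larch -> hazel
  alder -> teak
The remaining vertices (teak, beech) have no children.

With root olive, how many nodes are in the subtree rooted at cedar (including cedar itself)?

cedar's subtree: {cedar, holly, larch, hazel, beech}, size 5.

5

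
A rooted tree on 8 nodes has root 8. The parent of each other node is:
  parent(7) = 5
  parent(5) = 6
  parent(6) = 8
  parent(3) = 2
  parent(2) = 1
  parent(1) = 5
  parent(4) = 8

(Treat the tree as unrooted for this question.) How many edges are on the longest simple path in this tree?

Starting from 3, a farthest node is 4 at distance 6.
One longest path: 3 – 2 – 1 – 5 – 6 – 8 – 4.
So the diameter is 6.

6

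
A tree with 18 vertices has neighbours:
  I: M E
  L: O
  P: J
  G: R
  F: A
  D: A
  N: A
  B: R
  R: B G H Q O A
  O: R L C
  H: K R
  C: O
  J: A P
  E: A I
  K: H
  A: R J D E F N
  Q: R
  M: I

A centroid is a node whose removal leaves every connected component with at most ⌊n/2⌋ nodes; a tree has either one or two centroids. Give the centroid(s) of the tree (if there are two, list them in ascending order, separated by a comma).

Removing A splits the tree into components of sizes 9, 3, 2, 1, 1, 1; the largest is 9 ≤ ⌊18/2⌋ = 9.
R is adjacent to A and is also a centroid (the largest component after removing it is likewise 9).

A, R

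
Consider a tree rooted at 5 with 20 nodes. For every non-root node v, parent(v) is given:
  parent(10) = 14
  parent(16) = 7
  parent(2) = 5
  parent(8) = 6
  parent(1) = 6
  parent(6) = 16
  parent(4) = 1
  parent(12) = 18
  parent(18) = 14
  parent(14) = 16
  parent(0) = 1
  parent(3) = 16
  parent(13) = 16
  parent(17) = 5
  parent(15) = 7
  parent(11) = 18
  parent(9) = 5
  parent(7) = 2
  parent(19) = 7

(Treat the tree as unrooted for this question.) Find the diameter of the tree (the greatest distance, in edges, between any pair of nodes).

7

A longest path is 17–5–2–7–16–14–18–11, with 7 edges.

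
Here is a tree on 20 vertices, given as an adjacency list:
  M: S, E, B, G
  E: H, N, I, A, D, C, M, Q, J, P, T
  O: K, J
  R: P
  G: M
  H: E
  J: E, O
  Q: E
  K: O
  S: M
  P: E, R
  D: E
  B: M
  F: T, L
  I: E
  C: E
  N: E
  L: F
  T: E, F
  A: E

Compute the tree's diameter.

6

Starting from L, a farthest node is K at distance 6.
One longest path: L-F-T-E-J-O-K.
So the diameter is 6.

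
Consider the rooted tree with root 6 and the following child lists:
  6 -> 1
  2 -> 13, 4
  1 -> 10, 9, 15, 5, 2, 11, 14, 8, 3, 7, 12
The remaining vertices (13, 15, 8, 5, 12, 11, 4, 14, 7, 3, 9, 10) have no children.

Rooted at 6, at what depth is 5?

2

Path from 6 to 5: 6 → 1 → 5, which has 2 edges.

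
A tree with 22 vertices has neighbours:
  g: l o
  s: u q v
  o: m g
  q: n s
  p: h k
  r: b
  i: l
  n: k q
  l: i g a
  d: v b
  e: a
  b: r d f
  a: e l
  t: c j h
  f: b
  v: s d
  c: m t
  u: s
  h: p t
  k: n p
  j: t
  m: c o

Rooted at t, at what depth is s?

6

t–h–p–k–n–q–s — 6 edges.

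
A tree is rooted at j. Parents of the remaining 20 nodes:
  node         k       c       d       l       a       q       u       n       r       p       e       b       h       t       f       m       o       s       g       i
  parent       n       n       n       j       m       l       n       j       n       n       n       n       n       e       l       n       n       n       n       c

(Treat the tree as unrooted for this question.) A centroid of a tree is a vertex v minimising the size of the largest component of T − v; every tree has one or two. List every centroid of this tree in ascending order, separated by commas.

n

Delete n: the remaining components have sizes 4, 2, 2, 2, 1, 1, 1, 1, 1, 1, 1, 1, 1, 1. Max 4 ≤ 10, so n is a centroid.
No neighbour of n does as well, so n is the unique centroid.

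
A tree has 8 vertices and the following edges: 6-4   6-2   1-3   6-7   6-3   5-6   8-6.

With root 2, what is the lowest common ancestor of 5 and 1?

Ancestors of 5 (toward the root): 5, 6, 2.
Ancestors of 1: 1, 3, 6, 2.
The deepest node appearing in both lists is 6.

6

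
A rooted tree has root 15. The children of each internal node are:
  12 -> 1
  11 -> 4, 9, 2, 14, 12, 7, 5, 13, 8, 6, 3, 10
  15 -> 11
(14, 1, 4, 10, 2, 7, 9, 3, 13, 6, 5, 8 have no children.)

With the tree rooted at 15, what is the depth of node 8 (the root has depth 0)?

Climbing from 8 to the root: 8–11–15. That's 2 steps.

2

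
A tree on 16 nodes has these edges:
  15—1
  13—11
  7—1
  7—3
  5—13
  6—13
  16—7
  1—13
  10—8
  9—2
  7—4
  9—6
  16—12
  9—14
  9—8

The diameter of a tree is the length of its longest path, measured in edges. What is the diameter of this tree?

8

BFS from 10 reaches 12 last, at distance 8; BFS from 12 confirms no node is farther.
Path: 10–8–9–6–13–1–7–16–12.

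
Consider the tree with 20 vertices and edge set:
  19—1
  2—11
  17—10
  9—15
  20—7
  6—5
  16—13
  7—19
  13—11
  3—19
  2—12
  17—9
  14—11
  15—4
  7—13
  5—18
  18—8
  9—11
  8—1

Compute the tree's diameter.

A longest path is 6–5–18–8–1–19–7–13–11–9–17–10, with 11 edges.

11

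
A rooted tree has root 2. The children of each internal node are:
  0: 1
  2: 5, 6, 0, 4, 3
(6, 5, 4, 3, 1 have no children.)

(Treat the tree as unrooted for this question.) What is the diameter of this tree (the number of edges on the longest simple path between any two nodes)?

3

A longest path is 1 – 0 – 2 – 4, with 3 edges.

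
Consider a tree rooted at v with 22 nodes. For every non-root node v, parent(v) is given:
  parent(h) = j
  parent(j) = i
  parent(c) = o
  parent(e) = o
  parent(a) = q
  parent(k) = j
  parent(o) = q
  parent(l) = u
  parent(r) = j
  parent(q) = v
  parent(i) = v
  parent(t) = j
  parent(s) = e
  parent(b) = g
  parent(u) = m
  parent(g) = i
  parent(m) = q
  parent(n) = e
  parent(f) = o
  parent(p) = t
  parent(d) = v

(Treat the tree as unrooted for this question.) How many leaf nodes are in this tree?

The leaves are a, b, c, d, f, h, k, l, n, p, r, s.
That is 12 leaves.

12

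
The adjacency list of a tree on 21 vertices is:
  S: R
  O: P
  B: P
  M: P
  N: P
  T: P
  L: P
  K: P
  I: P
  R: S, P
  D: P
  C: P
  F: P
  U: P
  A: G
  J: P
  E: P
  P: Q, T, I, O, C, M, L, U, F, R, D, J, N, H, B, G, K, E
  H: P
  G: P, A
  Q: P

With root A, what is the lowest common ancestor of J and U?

P

Path J→root: J P G A; path U→root: U P G A.
First common node: P.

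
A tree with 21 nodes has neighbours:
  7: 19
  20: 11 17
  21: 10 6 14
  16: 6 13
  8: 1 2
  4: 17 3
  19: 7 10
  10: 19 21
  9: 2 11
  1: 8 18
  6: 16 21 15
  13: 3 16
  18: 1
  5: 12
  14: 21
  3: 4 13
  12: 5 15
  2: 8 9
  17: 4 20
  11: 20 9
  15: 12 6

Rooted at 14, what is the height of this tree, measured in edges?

The longest root-to-leaf path is 14 – 21 – 6 – 16 – 13 – 3 – 4 – 17 – 20 – 11 – 9 – 2 – 8 – 1 – 18 (14 edges).

14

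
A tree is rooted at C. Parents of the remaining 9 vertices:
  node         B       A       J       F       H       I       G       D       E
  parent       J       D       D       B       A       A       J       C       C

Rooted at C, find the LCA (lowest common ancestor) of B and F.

B

Path B→root: B J D C; path F→root: F B J D C.
First common node: B.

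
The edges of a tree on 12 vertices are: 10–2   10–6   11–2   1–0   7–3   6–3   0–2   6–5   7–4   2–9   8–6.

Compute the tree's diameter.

BFS from 4 reaches 1 last, at distance 7; BFS from 1 confirms no node is farther.
Path: 4 – 7 – 3 – 6 – 10 – 2 – 0 – 1.

7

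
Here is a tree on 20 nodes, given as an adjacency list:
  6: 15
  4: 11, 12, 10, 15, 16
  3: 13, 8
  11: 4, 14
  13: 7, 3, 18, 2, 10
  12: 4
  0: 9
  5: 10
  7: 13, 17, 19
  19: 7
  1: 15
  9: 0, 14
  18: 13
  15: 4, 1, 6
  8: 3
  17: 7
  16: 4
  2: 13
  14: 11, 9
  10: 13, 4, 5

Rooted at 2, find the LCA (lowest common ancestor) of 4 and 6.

4's ancestor chain is 4, 10, 13, 2 and 6's is 6, 15, 4, 10, 13, 2; they first meet at 4.

4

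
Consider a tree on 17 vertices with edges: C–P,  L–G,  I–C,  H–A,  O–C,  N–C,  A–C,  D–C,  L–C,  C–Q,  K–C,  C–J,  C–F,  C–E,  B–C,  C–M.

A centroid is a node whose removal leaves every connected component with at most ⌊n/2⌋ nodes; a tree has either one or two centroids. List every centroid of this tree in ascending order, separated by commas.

Delete C: the remaining components have sizes 2, 2, 1, 1, 1, 1, 1, 1, 1, 1, 1, 1, 1, 1. Max 2 ≤ 8, so C is a centroid.
Every other node leaves some component of size > 8, so the centroid is unique.

C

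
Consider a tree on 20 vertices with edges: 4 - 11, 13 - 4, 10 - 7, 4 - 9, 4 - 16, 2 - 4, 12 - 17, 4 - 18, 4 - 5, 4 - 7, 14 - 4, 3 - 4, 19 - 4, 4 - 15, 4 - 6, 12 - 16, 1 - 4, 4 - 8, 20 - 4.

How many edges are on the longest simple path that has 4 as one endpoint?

3

The node farthest from 4 is 17, via 4-16-12-17 — 3 edges.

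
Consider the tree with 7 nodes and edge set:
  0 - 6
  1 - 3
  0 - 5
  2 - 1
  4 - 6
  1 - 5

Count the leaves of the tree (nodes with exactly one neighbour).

3

Exactly 3 nodes have a single neighbour: 2, 3, 4.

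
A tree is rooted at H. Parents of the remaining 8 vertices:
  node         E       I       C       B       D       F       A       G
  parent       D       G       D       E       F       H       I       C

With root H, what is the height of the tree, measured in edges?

6

A deepest node is A, reached by H-F-D-C-G-I-A.
That path has 6 edges, so the height is 6.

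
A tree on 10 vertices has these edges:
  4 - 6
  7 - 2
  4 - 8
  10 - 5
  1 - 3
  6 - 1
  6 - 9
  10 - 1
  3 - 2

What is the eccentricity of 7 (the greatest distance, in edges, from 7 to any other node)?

The node farthest from 7 is 8, via 7-2-3-1-6-4-8 — 6 edges.

6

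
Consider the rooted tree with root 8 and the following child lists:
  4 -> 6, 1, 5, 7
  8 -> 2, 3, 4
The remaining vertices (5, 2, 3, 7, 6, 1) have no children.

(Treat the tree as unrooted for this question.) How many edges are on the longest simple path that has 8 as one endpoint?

The node farthest from 8 is 6 (5, 1, 7 also at distance 2), via 8–4–6 — 2 edges.

2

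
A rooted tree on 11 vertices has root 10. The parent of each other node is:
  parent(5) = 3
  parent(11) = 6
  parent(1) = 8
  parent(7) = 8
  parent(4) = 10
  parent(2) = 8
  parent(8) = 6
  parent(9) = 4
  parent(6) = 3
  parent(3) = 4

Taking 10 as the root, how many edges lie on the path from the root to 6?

10–4–3–6 — 3 edges.

3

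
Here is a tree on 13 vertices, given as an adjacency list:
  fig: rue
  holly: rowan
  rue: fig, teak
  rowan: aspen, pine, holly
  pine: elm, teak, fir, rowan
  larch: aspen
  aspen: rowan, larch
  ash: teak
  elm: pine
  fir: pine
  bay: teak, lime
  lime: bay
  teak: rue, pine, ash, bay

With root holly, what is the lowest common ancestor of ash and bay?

teak

ash's ancestor chain is ash, teak, pine, rowan, holly and bay's is bay, teak, pine, rowan, holly; they first meet at teak.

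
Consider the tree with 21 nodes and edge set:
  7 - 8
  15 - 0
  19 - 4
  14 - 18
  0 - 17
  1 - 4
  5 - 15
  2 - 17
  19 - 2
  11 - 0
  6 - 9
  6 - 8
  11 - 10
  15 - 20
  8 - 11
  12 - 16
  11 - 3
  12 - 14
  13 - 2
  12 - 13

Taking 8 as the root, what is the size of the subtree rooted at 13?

13's subtree: {13, 12, 14, 16, 18}, size 5.

5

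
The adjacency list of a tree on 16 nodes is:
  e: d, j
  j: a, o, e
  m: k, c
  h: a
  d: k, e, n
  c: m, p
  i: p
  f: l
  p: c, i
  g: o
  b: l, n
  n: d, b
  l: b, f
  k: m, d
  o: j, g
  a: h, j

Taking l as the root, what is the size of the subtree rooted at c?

3

Descendants of c (including itself): c, p, i. That's 3.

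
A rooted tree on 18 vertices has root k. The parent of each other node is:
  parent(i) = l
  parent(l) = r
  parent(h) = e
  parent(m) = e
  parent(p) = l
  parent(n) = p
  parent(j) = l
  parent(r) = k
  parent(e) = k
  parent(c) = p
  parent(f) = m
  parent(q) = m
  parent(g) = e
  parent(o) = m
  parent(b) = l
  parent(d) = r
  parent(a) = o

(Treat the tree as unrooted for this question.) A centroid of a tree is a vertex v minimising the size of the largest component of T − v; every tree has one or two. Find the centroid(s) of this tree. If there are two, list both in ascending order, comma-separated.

k, r

If r is removed the pieces have sizes 9, 7, 1, all ≤ ⌊18/2⌋ = 9.
k is adjacent to r and is also a centroid (the largest component after removing it is likewise 9).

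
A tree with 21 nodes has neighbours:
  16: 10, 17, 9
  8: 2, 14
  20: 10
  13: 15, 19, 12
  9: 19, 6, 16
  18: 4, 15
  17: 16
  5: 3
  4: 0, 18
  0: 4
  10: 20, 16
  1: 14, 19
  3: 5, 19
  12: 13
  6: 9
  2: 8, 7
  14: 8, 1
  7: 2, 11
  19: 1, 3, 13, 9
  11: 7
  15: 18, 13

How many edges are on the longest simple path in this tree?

11

Starting from 11, a farthest node is 0 at distance 11.
One longest path: 11 – 7 – 2 – 8 – 14 – 1 – 19 – 13 – 15 – 18 – 4 – 0.
So the diameter is 11.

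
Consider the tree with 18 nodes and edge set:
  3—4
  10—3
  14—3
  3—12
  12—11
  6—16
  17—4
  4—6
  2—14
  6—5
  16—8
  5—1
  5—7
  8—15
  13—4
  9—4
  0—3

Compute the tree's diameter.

BFS from 15 reaches 11 last, at distance 7; BFS from 11 confirms no node is farther.
Path: 15–8–16–6–4–3–12–11.

7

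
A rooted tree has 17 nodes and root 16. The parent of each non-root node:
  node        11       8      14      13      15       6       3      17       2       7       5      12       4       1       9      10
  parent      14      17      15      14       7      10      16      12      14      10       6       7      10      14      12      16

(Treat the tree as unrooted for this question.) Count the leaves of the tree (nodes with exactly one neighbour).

Degree-1 nodes: 1, 2, 3, 4, 5, 8, 9, 11, 13 — 9 of them.

9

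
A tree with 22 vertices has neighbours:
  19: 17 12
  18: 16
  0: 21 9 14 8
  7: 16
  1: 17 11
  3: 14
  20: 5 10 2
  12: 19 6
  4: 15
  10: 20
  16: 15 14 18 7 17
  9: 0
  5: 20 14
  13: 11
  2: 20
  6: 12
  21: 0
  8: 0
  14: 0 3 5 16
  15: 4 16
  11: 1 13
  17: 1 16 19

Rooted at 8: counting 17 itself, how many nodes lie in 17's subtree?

Descendants of 17 (including itself): 17, 19, 1, 12, 11, 6, 13. That's 7.

7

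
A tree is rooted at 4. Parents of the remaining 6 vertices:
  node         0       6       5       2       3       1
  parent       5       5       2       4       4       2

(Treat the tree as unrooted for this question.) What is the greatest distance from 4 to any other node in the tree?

3

A farthest node from 4 is 0 (6 also at distance 3).
The path 4 – 2 – 5 – 0 has 3 edges.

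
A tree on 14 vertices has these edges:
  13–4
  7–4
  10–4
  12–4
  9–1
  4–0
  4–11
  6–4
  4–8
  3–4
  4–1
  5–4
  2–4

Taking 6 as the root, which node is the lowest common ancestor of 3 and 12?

Path 3→root: 3 4 6; path 12→root: 12 4 6.
First common node: 4.

4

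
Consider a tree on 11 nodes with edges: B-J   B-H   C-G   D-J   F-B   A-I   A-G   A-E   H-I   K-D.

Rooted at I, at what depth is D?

Climbing from D to the root: D → J → B → H → I. That's 4 steps.

4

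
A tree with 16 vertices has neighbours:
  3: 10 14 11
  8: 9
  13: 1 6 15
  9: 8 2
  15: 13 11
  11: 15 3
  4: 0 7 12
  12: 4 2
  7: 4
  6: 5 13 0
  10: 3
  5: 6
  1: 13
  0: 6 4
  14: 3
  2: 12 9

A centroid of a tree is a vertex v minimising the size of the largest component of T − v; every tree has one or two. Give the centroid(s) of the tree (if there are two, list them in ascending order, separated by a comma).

6

Removing 6 splits the tree into components of sizes 7, 7, 1; the largest is 7 ≤ ⌊16/2⌋ = 8.
Every other node leaves some component of size > 8, so the centroid is unique.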